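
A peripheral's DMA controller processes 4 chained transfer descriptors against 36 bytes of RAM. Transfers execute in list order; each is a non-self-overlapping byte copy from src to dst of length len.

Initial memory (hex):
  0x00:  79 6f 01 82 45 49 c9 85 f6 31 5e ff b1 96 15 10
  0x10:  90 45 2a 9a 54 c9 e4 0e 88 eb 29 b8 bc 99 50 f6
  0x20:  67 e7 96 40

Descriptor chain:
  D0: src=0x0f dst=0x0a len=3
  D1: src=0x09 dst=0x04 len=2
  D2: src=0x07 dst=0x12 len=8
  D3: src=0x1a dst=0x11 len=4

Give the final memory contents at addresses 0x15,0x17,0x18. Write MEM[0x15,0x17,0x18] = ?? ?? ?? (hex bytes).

MEM[0x15,0x17,0x18] = 10 45 96

#0 dst[0x0a+3] := {0x10,0x90,0x45}
#1 dst[0x04+2] := {0x31,0x10}
#2 dst[0x12+8] := {0x85,0xf6,0x31,0x10,0x90,0x45,0x96,0x15}
#3 dst[0x11+4] := {0x29,0xb8,0xbc,0x99}
query mem[0x15]=0x10, mem[0x17]=0x45, mem[0x18]=0x96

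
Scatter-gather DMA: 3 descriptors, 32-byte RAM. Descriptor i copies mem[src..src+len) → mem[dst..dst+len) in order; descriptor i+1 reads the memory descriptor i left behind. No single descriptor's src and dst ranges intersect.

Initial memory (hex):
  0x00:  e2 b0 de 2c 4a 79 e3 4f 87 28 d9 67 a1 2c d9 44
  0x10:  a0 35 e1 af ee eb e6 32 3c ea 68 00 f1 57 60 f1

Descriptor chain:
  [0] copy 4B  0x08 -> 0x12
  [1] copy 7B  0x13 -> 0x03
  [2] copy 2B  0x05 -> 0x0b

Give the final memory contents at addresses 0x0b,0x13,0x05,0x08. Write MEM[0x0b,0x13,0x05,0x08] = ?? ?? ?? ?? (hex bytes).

[0] 0x08->0x12 len=4 : 87 28 d9 67
[1] 0x13->0x03 len=7 : 28 d9 67 e6 32 3c ea
[2] 0x05->0x0b len=2 : 67 e6
query mem[0x0b]=0x67, mem[0x13]=0x28, mem[0x05]=0x67, mem[0x08]=0x3c

MEM[0x0b,0x13,0x05,0x08] = 67 28 67 3c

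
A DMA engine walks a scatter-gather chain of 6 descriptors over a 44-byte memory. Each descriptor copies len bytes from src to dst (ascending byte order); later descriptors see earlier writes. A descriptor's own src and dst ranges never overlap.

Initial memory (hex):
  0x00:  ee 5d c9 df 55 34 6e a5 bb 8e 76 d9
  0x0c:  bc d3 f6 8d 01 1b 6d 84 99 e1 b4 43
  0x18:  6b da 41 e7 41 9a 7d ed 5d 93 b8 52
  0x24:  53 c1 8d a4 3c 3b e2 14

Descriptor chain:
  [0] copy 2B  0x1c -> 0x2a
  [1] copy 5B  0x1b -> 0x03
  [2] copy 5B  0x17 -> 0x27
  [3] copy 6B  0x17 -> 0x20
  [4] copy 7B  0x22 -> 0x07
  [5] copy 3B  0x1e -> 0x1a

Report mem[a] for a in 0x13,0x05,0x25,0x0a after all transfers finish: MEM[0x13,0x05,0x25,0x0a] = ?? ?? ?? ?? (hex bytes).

#0 dst[0x2a+2] := {0x41,0x9a}
#1 dst[0x03+5] := {0xe7,0x41,0x9a,0x7d,0xed}
#2 dst[0x27+5] := {0x43,0x6b,0xda,0x41,0xe7}
#3 dst[0x20+6] := {0x43,0x6b,0xda,0x41,0xe7,0x41}
#4 dst[0x07+7] := {0xda,0x41,0xe7,0x41,0x8d,0x43,0x6b}
#5 dst[0x1a+3] := {0x7d,0xed,0x43}
query mem[0x13]=0x84, mem[0x05]=0x9a, mem[0x25]=0x41, mem[0x0a]=0x41

MEM[0x13,0x05,0x25,0x0a] = 84 9a 41 41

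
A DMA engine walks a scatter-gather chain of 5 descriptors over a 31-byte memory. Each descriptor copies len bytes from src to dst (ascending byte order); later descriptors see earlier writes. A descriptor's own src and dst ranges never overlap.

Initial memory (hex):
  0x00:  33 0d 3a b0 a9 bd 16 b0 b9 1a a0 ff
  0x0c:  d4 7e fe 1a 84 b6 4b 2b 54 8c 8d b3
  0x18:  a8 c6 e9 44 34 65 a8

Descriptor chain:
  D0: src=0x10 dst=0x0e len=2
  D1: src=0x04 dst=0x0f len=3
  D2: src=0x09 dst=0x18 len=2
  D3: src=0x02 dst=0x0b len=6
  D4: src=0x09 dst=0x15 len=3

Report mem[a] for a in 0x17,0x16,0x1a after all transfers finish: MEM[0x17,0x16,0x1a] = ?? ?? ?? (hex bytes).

  after D0: wrote 2B at 0x0e = 84b6
  after D1: wrote 3B at 0x0f = a9bd16
  after D2: wrote 2B at 0x18 = 1aa0
  after D3: wrote 6B at 0x0b = 3ab0a9bd16b0
  after D4: wrote 3B at 0x15 = 1aa03a
query mem[0x17]=0x3a, mem[0x16]=0xa0, mem[0x1a]=0xe9

MEM[0x17,0x16,0x1a] = 3a a0 e9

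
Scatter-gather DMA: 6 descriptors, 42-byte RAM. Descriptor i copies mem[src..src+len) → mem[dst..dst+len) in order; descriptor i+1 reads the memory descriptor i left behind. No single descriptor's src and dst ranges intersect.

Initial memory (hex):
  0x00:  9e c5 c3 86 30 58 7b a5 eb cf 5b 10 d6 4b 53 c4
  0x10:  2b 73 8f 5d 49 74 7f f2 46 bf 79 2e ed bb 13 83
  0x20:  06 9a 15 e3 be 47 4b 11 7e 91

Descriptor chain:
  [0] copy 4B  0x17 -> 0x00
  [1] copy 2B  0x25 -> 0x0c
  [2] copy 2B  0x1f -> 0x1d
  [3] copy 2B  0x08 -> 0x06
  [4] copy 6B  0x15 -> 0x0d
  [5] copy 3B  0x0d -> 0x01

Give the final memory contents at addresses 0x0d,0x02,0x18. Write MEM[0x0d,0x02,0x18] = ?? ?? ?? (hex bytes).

[0] 0x17->0x00 len=4 : f2 46 bf 79
[1] 0x25->0x0c len=2 : 47 4b
[2] 0x1f->0x1d len=2 : 83 06
[3] 0x08->0x06 len=2 : eb cf
[4] 0x15->0x0d len=6 : 74 7f f2 46 bf 79
[5] 0x0d->0x01 len=3 : 74 7f f2
query mem[0x0d]=0x74, mem[0x02]=0x7f, mem[0x18]=0x46

MEM[0x0d,0x02,0x18] = 74 7f 46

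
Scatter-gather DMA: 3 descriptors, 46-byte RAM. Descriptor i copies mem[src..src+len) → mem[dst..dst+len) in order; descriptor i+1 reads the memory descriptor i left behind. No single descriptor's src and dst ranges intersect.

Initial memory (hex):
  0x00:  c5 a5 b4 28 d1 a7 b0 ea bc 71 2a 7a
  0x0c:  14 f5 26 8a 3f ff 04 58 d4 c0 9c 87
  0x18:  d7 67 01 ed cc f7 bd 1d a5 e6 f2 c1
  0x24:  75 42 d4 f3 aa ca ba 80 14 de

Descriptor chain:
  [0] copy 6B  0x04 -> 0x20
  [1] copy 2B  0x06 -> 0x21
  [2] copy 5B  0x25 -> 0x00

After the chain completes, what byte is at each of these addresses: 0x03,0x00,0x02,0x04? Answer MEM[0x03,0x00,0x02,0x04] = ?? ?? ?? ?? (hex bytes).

MEM[0x03,0x00,0x02,0x04] = aa 71 f3 ca

D0: mem[0x20..0x25] <- [d1 a7 b0 ea bc 71]
D1: mem[0x21..0x22] <- [b0 ea]
D2: mem[0x00..0x04] <- [71 d4 f3 aa ca]
query mem[0x03]=0xaa, mem[0x00]=0x71, mem[0x02]=0xf3, mem[0x04]=0xca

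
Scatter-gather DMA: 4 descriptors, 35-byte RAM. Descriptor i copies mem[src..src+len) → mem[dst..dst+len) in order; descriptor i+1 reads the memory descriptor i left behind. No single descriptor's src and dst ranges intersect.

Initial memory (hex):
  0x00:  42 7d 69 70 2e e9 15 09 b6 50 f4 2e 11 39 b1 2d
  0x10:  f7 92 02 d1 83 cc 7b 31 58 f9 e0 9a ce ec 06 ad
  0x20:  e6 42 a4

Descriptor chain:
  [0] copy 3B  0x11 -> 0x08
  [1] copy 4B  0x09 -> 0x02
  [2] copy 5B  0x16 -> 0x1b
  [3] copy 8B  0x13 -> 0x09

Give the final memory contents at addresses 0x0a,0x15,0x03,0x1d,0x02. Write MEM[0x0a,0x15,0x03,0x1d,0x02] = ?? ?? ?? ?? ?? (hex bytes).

MEM[0x0a,0x15,0x03,0x1d,0x02] = 83 cc d1 58 02

  after D0: wrote 3B at 0x08 = 9202d1
  after D1: wrote 4B at 0x02 = 02d12e11
  after D2: wrote 5B at 0x1b = 7b3158f9e0
  after D3: wrote 8B at 0x09 = d183cc7b3158f9e0
query mem[0x0a]=0x83, mem[0x15]=0xcc, mem[0x03]=0xd1, mem[0x1d]=0x58, mem[0x02]=0x02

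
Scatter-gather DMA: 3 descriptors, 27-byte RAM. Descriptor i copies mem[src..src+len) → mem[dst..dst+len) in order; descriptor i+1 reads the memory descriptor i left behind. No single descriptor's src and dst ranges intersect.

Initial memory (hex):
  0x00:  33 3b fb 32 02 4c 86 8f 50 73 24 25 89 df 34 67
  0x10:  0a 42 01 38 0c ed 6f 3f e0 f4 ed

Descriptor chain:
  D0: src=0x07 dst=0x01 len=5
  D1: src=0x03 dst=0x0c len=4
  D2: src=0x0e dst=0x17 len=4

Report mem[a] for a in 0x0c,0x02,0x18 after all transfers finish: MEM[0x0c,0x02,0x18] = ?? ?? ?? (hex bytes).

[0] 0x07->0x01 len=5 : 8f 50 73 24 25
[1] 0x03->0x0c len=4 : 73 24 25 86
[2] 0x0e->0x17 len=4 : 25 86 0a 42
query mem[0x0c]=0x73, mem[0x02]=0x50, mem[0x18]=0x86

MEM[0x0c,0x02,0x18] = 73 50 86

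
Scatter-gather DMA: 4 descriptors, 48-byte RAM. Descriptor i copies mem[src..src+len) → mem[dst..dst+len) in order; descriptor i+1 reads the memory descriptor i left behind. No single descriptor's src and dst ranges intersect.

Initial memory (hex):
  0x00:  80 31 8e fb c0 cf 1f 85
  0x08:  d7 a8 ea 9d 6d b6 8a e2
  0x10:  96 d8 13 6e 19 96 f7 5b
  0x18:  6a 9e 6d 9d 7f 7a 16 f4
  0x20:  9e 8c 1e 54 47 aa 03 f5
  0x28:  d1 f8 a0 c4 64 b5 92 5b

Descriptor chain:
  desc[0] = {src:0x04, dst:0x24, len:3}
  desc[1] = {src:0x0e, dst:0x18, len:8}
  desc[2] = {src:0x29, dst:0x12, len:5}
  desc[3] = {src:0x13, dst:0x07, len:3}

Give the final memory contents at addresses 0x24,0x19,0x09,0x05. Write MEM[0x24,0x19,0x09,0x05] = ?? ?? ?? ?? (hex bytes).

[0] 0x04->0x24 len=3 : c0 cf 1f
[1] 0x0e->0x18 len=8 : 8a e2 96 d8 13 6e 19 96
[2] 0x29->0x12 len=5 : f8 a0 c4 64 b5
[3] 0x13->0x07 len=3 : a0 c4 64
query mem[0x24]=0xc0, mem[0x19]=0xe2, mem[0x09]=0x64, mem[0x05]=0xcf

MEM[0x24,0x19,0x09,0x05] = c0 e2 64 cf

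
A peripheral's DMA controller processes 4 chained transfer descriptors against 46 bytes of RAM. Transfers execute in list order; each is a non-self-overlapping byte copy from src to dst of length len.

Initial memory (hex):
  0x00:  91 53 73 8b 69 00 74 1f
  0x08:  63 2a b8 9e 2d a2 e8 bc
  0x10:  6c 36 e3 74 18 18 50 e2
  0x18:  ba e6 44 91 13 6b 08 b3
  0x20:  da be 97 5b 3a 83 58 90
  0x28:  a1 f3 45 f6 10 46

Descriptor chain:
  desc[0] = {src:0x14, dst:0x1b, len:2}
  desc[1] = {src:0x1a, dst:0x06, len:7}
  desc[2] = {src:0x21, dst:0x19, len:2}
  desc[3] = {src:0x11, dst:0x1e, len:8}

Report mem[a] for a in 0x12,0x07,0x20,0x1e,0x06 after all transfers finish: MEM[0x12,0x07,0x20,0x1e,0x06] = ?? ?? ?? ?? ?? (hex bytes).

[0] 0x14->0x1b len=2 : 18 18
[1] 0x1a->0x06 len=7 : 44 18 18 6b 08 b3 da
[2] 0x21->0x19 len=2 : be 97
[3] 0x11->0x1e len=8 : 36 e3 74 18 18 50 e2 ba
query mem[0x12]=0xe3, mem[0x07]=0x18, mem[0x20]=0x74, mem[0x1e]=0x36, mem[0x06]=0x44

MEM[0x12,0x07,0x20,0x1e,0x06] = e3 18 74 36 44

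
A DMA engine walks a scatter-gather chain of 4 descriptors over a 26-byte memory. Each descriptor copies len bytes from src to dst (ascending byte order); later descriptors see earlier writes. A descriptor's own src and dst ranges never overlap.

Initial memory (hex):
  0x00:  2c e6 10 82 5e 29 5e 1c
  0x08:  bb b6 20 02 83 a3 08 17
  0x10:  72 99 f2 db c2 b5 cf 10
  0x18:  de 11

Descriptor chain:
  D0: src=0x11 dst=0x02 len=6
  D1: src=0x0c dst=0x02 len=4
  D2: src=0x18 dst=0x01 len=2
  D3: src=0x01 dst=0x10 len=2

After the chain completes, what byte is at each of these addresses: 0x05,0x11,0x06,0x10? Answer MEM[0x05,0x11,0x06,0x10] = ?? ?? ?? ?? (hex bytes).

D0: mem[0x02..0x07] <- [99 f2 db c2 b5 cf]
D1: mem[0x02..0x05] <- [83 a3 08 17]
D2: mem[0x01..0x02] <- [de 11]
D3: mem[0x10..0x11] <- [de 11]
query mem[0x05]=0x17, mem[0x11]=0x11, mem[0x06]=0xb5, mem[0x10]=0xde

MEM[0x05,0x11,0x06,0x10] = 17 11 b5 de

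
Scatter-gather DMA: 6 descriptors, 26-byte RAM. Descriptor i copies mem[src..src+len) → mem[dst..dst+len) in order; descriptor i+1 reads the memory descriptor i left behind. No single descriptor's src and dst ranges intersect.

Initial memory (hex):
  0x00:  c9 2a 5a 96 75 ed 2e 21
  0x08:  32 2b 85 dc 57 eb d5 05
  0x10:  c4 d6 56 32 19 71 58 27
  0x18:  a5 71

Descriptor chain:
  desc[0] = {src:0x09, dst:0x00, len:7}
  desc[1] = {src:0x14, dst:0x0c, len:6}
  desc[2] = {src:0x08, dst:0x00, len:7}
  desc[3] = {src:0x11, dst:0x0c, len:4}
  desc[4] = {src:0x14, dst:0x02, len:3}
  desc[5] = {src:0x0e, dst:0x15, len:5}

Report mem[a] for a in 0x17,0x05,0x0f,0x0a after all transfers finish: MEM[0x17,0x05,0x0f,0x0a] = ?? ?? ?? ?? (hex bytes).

D0: mem[0x00..0x06] <- [2b 85 dc 57 eb d5 05]
D1: mem[0x0c..0x11] <- [19 71 58 27 a5 71]
D2: mem[0x00..0x06] <- [32 2b 85 dc 19 71 58]
D3: mem[0x0c..0x0f] <- [71 56 32 19]
D4: mem[0x02..0x04] <- [19 71 58]
D5: mem[0x15..0x19] <- [32 19 a5 71 56]
query mem[0x17]=0xa5, mem[0x05]=0x71, mem[0x0f]=0x19, mem[0x0a]=0x85

MEM[0x17,0x05,0x0f,0x0a] = a5 71 19 85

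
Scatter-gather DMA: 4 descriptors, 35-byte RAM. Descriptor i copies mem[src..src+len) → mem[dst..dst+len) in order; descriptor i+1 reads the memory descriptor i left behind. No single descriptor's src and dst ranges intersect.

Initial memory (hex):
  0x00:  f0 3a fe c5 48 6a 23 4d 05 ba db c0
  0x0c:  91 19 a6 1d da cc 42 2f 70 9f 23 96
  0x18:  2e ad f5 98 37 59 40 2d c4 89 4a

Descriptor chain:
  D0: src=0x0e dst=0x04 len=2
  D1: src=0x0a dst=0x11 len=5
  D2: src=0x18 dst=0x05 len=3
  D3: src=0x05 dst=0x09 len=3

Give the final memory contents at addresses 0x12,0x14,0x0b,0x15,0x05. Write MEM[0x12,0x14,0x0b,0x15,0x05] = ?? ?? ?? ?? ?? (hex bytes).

#0 dst[0x04+2] := {0xa6,0x1d}
#1 dst[0x11+5] := {0xdb,0xc0,0x91,0x19,0xa6}
#2 dst[0x05+3] := {0x2e,0xad,0xf5}
#3 dst[0x09+3] := {0x2e,0xad,0xf5}
query mem[0x12]=0xc0, mem[0x14]=0x19, mem[0x0b]=0xf5, mem[0x15]=0xa6, mem[0x05]=0x2e

MEM[0x12,0x14,0x0b,0x15,0x05] = c0 19 f5 a6 2e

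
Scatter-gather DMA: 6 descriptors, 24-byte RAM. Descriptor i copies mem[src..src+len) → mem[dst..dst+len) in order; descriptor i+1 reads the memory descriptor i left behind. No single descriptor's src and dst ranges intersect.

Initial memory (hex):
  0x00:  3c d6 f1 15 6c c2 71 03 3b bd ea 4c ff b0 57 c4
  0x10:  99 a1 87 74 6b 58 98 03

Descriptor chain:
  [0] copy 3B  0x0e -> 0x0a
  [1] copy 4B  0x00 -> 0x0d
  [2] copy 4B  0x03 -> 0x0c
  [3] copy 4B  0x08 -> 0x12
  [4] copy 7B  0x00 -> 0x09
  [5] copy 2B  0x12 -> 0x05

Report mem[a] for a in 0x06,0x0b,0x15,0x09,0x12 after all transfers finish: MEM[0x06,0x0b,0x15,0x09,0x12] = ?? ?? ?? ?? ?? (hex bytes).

MEM[0x06,0x0b,0x15,0x09,0x12] = bd f1 c4 3c 3b

  after D0: wrote 3B at 0x0a = 57c499
  after D1: wrote 4B at 0x0d = 3cd6f115
  after D2: wrote 4B at 0x0c = 156cc271
  after D3: wrote 4B at 0x12 = 3bbd57c4
  after D4: wrote 7B at 0x09 = 3cd6f1156cc271
  after D5: wrote 2B at 0x05 = 3bbd
query mem[0x06]=0xbd, mem[0x0b]=0xf1, mem[0x15]=0xc4, mem[0x09]=0x3c, mem[0x12]=0x3b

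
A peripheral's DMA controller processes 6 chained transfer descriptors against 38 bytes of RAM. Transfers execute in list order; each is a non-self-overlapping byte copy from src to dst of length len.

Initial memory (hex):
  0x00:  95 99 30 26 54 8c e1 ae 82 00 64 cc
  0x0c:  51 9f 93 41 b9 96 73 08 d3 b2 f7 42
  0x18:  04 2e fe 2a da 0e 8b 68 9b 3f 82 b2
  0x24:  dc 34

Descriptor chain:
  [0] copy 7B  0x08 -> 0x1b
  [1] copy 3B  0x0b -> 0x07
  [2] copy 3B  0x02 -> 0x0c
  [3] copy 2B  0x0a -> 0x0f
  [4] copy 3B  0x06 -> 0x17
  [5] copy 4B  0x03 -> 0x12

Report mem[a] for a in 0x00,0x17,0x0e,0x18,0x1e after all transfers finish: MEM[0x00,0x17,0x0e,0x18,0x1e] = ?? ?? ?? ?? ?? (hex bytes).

[0] 0x08->0x1b len=7 : 82 00 64 cc 51 9f 93
[1] 0x0b->0x07 len=3 : cc 51 9f
[2] 0x02->0x0c len=3 : 30 26 54
[3] 0x0a->0x0f len=2 : 64 cc
[4] 0x06->0x17 len=3 : e1 cc 51
[5] 0x03->0x12 len=4 : 26 54 8c e1
query mem[0x00]=0x95, mem[0x17]=0xe1, mem[0x0e]=0x54, mem[0x18]=0xcc, mem[0x1e]=0xcc

MEM[0x00,0x17,0x0e,0x18,0x1e] = 95 e1 54 cc cc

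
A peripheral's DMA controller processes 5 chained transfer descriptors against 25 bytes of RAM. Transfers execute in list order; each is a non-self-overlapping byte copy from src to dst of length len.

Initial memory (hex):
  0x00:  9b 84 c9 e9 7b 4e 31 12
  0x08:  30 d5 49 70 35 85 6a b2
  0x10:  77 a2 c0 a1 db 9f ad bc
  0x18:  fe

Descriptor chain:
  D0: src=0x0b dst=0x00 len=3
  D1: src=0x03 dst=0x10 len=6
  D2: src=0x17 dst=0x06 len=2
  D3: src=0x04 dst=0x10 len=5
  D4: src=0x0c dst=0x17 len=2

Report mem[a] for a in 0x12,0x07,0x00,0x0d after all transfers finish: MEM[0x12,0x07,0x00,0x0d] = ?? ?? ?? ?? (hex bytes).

MEM[0x12,0x07,0x00,0x0d] = bc fe 70 85

D0: mem[0x00..0x02] <- [70 35 85]
D1: mem[0x10..0x15] <- [e9 7b 4e 31 12 30]
D2: mem[0x06..0x07] <- [bc fe]
D3: mem[0x10..0x14] <- [7b 4e bc fe 30]
D4: mem[0x17..0x18] <- [35 85]
query mem[0x12]=0xbc, mem[0x07]=0xfe, mem[0x00]=0x70, mem[0x0d]=0x85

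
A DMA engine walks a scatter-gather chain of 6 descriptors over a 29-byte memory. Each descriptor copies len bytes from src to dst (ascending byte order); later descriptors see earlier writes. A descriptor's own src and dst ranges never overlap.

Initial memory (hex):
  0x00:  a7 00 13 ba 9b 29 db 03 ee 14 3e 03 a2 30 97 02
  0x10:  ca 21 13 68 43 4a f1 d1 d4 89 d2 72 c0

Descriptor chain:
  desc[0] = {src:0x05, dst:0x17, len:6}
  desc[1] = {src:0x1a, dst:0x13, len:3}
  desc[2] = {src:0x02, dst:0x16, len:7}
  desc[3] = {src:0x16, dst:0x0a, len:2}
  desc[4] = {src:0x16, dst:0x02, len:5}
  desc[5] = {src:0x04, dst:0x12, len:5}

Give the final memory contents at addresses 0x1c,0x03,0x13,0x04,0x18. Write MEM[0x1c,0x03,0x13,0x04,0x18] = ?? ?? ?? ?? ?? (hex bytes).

  after D0: wrote 6B at 0x17 = 29db03ee143e
  after D1: wrote 3B at 0x13 = ee143e
  after D2: wrote 7B at 0x16 = 13ba9b29db03ee
  after D3: wrote 2B at 0x0a = 13ba
  after D4: wrote 5B at 0x02 = 13ba9b29db
  after D5: wrote 5B at 0x12 = 9b29db03ee
query mem[0x1c]=0xee, mem[0x03]=0xba, mem[0x13]=0x29, mem[0x04]=0x9b, mem[0x18]=0x9b

MEM[0x1c,0x03,0x13,0x04,0x18] = ee ba 29 9b 9b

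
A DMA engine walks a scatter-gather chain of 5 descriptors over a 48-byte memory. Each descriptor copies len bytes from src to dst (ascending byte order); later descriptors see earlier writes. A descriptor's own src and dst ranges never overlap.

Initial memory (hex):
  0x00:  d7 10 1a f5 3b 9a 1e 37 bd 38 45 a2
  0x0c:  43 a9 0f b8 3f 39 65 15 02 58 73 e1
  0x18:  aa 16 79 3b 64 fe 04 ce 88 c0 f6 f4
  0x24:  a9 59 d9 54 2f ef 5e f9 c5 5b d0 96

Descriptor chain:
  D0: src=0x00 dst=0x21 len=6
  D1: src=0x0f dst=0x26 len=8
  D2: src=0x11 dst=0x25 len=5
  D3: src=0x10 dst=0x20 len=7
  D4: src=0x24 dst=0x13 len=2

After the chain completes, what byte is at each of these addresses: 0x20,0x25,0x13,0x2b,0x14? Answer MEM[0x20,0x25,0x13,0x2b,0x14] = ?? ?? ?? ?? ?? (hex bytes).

#0 dst[0x21+6] := {0xd7,0x10,0x1a,0xf5,0x3b,0x9a}
#1 dst[0x26+8] := {0xb8,0x3f,0x39,0x65,0x15,0x02,0x58,0x73}
#2 dst[0x25+5] := {0x39,0x65,0x15,0x02,0x58}
#3 dst[0x20+7] := {0x3f,0x39,0x65,0x15,0x02,0x58,0x73}
#4 dst[0x13+2] := {0x02,0x58}
query mem[0x20]=0x3f, mem[0x25]=0x58, mem[0x13]=0x02, mem[0x2b]=0x02, mem[0x14]=0x58

MEM[0x20,0x25,0x13,0x2b,0x14] = 3f 58 02 02 58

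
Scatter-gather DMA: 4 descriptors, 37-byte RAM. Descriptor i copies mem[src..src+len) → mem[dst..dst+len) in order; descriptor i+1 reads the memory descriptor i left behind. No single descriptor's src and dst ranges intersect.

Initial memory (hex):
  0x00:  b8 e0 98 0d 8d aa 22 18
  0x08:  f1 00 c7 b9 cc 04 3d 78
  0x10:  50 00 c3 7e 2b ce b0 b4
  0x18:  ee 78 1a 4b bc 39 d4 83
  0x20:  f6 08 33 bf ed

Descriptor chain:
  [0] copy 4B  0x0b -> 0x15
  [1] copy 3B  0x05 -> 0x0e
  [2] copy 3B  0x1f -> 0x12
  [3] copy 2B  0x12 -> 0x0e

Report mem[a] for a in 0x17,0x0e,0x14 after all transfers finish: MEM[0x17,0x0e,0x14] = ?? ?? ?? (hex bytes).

MEM[0x17,0x0e,0x14] = 04 83 08

#0 dst[0x15+4] := {0xb9,0xcc,0x04,0x3d}
#1 dst[0x0e+3] := {0xaa,0x22,0x18}
#2 dst[0x12+3] := {0x83,0xf6,0x08}
#3 dst[0x0e+2] := {0x83,0xf6}
query mem[0x17]=0x04, mem[0x0e]=0x83, mem[0x14]=0x08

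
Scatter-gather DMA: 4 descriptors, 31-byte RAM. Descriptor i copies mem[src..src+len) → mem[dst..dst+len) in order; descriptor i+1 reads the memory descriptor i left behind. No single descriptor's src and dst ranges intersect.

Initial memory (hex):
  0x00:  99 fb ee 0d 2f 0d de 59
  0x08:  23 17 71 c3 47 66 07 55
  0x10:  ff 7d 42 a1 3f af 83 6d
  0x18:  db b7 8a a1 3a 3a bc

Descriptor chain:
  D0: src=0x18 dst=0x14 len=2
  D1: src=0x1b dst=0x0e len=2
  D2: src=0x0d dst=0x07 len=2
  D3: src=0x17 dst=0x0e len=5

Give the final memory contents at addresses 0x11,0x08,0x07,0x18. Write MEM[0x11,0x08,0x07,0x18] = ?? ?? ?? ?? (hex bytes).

MEM[0x11,0x08,0x07,0x18] = 8a a1 66 db

  after D0: wrote 2B at 0x14 = dbb7
  after D1: wrote 2B at 0x0e = a13a
  after D2: wrote 2B at 0x07 = 66a1
  after D3: wrote 5B at 0x0e = 6ddbb78aa1
query mem[0x11]=0x8a, mem[0x08]=0xa1, mem[0x07]=0x66, mem[0x18]=0xdb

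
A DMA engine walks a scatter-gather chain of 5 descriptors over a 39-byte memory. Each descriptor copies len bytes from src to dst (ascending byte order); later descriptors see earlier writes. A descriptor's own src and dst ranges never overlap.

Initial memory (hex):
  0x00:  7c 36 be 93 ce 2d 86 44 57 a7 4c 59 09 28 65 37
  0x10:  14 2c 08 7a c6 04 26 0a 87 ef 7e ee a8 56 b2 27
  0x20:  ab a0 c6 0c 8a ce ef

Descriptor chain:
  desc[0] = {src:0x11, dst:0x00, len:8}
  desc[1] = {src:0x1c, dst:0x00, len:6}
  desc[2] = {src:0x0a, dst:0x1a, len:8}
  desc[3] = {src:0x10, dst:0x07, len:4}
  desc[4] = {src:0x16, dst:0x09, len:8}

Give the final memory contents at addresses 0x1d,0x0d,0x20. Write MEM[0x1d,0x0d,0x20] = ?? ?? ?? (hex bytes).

[0] 0x11->0x00 len=8 : 2c 08 7a c6 04 26 0a 87
[1] 0x1c->0x00 len=6 : a8 56 b2 27 ab a0
[2] 0x0a->0x1a len=8 : 4c 59 09 28 65 37 14 2c
[3] 0x10->0x07 len=4 : 14 2c 08 7a
[4] 0x16->0x09 len=8 : 26 0a 87 ef 4c 59 09 28
query mem[0x1d]=0x28, mem[0x0d]=0x4c, mem[0x20]=0x14

MEM[0x1d,0x0d,0x20] = 28 4c 14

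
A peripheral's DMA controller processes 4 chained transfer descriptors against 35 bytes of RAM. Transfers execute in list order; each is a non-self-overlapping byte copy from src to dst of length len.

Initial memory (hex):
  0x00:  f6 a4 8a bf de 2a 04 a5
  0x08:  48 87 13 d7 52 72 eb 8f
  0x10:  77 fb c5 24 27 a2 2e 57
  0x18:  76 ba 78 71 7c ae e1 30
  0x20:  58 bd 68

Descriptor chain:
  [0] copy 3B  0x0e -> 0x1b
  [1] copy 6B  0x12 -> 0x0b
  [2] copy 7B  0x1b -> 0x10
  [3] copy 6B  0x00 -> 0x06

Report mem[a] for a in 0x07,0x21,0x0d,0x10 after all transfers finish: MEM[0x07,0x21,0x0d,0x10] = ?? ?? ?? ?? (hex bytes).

  after D0: wrote 3B at 0x1b = eb8f77
  after D1: wrote 6B at 0x0b = c52427a22e57
  after D2: wrote 7B at 0x10 = eb8f77e13058bd
  after D3: wrote 6B at 0x06 = f6a48abfde2a
query mem[0x07]=0xa4, mem[0x21]=0xbd, mem[0x0d]=0x27, mem[0x10]=0xeb

MEM[0x07,0x21,0x0d,0x10] = a4 bd 27 eb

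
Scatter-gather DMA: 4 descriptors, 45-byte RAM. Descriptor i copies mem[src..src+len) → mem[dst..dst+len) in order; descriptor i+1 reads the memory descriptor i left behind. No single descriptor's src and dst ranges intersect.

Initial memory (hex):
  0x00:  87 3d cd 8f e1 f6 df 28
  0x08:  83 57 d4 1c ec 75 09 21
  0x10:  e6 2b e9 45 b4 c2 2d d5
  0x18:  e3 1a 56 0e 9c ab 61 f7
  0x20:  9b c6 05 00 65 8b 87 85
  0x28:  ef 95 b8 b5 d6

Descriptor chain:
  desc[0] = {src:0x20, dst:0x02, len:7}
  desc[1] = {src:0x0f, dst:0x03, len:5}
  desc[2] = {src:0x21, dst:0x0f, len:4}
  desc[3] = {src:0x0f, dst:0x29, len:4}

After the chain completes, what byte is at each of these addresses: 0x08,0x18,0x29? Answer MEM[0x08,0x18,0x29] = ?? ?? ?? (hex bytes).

MEM[0x08,0x18,0x29] = 87 e3 c6

D0: mem[0x02..0x08] <- [9b c6 05 00 65 8b 87]
D1: mem[0x03..0x07] <- [21 e6 2b e9 45]
D2: mem[0x0f..0x12] <- [c6 05 00 65]
D3: mem[0x29..0x2c] <- [c6 05 00 65]
query mem[0x08]=0x87, mem[0x18]=0xe3, mem[0x29]=0xc6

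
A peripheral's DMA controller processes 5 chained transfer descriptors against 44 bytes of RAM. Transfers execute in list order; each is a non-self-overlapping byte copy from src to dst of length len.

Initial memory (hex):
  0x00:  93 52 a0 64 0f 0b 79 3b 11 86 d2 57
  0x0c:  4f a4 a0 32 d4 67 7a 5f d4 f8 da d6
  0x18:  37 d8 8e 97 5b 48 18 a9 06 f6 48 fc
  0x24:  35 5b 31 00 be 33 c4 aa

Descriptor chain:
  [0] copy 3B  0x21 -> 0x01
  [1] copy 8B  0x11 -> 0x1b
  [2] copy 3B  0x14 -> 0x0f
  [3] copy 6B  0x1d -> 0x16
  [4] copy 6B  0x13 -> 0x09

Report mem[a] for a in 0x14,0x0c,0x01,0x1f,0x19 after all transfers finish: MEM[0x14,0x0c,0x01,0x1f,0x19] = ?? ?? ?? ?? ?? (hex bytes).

D0: mem[0x01..0x03] <- [f6 48 fc]
D1: mem[0x1b..0x22] <- [67 7a 5f d4 f8 da d6 37]
D2: mem[0x0f..0x11] <- [d4 f8 da]
D3: mem[0x16..0x1b] <- [5f d4 f8 da d6 37]
D4: mem[0x09..0x0e] <- [5f d4 f8 5f d4 f8]
query mem[0x14]=0xd4, mem[0x0c]=0x5f, mem[0x01]=0xf6, mem[0x1f]=0xf8, mem[0x19]=0xda

MEM[0x14,0x0c,0x01,0x1f,0x19] = d4 5f f6 f8 da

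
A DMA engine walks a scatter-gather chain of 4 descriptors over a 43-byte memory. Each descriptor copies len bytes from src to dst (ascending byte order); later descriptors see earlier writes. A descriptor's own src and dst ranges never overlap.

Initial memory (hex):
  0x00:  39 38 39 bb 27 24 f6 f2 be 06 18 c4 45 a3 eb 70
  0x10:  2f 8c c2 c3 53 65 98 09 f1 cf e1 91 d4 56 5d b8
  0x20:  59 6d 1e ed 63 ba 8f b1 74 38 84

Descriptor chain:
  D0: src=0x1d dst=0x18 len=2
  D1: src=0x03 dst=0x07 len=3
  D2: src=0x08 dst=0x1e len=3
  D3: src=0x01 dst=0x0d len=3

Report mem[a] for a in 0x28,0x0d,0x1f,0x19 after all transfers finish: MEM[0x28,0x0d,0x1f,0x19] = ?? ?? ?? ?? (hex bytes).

MEM[0x28,0x0d,0x1f,0x19] = 74 38 24 5d

#0 dst[0x18+2] := {0x56,0x5d}
#1 dst[0x07+3] := {0xbb,0x27,0x24}
#2 dst[0x1e+3] := {0x27,0x24,0x18}
#3 dst[0x0d+3] := {0x38,0x39,0xbb}
query mem[0x28]=0x74, mem[0x0d]=0x38, mem[0x1f]=0x24, mem[0x19]=0x5d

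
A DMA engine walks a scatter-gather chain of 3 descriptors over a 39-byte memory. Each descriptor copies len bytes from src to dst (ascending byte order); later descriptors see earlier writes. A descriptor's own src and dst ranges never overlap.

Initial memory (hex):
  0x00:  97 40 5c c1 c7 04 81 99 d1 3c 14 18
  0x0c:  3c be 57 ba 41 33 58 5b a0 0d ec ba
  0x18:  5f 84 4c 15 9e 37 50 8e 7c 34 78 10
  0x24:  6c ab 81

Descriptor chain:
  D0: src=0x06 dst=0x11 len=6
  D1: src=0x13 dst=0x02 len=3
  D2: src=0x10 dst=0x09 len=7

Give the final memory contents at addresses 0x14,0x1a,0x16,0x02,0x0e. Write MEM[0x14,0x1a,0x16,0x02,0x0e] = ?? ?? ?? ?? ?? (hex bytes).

MEM[0x14,0x1a,0x16,0x02,0x0e] = 3c 4c 18 d1 14

D0: mem[0x11..0x16] <- [81 99 d1 3c 14 18]
D1: mem[0x02..0x04] <- [d1 3c 14]
D2: mem[0x09..0x0f] <- [41 81 99 d1 3c 14 18]
query mem[0x14]=0x3c, mem[0x1a]=0x4c, mem[0x16]=0x18, mem[0x02]=0xd1, mem[0x0e]=0x14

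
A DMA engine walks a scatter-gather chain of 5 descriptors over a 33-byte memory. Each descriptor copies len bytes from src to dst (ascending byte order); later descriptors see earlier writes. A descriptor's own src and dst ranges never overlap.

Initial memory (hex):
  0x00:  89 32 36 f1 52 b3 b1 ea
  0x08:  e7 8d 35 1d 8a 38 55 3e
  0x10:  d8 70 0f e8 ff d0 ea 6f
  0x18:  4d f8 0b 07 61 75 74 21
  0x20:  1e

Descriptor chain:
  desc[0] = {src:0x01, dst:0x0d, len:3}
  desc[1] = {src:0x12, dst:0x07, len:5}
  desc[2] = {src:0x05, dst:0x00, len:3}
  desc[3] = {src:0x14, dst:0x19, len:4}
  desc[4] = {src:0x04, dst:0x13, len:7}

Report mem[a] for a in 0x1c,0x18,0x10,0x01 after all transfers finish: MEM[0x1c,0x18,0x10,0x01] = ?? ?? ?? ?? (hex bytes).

D0: mem[0x0d..0x0f] <- [32 36 f1]
D1: mem[0x07..0x0b] <- [0f e8 ff d0 ea]
D2: mem[0x00..0x02] <- [b3 b1 0f]
D3: mem[0x19..0x1c] <- [ff d0 ea 6f]
D4: mem[0x13..0x19] <- [52 b3 b1 0f e8 ff d0]
query mem[0x1c]=0x6f, mem[0x18]=0xff, mem[0x10]=0xd8, mem[0x01]=0xb1

MEM[0x1c,0x18,0x10,0x01] = 6f ff d8 b1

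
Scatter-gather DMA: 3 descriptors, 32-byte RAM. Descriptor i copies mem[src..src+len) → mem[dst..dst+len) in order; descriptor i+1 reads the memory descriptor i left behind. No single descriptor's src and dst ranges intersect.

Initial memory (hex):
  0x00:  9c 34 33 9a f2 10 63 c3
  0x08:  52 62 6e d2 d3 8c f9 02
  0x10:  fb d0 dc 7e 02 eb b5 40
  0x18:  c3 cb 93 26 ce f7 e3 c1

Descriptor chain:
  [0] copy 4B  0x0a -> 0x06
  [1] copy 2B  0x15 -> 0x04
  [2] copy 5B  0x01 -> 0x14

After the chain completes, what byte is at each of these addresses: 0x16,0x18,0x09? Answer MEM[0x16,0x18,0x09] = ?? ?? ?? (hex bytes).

  after D0: wrote 4B at 0x06 = 6ed2d38c
  after D1: wrote 2B at 0x04 = ebb5
  after D2: wrote 5B at 0x14 = 34339aebb5
query mem[0x16]=0x9a, mem[0x18]=0xb5, mem[0x09]=0x8c

MEM[0x16,0x18,0x09] = 9a b5 8c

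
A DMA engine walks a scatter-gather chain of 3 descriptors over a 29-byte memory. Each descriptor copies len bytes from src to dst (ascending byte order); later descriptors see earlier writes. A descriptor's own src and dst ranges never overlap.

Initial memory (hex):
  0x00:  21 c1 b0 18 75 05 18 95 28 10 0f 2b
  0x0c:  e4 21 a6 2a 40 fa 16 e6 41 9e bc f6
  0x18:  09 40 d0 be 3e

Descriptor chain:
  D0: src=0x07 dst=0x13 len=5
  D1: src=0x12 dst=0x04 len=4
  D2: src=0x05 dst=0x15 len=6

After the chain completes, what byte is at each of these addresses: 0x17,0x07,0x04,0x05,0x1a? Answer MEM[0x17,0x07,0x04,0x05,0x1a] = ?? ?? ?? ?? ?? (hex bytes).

MEM[0x17,0x07,0x04,0x05,0x1a] = 10 10 16 95 0f

[0] 0x07->0x13 len=5 : 95 28 10 0f 2b
[1] 0x12->0x04 len=4 : 16 95 28 10
[2] 0x05->0x15 len=6 : 95 28 10 28 10 0f
query mem[0x17]=0x10, mem[0x07]=0x10, mem[0x04]=0x16, mem[0x05]=0x95, mem[0x1a]=0x0f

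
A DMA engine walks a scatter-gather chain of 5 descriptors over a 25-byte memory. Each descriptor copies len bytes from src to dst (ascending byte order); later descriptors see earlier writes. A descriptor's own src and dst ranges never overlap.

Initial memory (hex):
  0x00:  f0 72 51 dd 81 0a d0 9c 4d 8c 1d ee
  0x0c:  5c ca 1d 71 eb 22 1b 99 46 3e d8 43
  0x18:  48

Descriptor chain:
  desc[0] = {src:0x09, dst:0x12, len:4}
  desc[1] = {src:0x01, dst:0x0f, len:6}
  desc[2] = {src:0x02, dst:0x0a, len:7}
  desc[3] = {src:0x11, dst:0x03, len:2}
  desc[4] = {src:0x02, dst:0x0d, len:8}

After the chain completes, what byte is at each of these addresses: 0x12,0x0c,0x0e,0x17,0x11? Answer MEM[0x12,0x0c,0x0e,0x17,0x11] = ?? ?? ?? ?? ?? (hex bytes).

D0: mem[0x12..0x15] <- [8c 1d ee 5c]
D1: mem[0x0f..0x14] <- [72 51 dd 81 0a d0]
D2: mem[0x0a..0x10] <- [51 dd 81 0a d0 9c 4d]
D3: mem[0x03..0x04] <- [dd 81]
D4: mem[0x0d..0x14] <- [51 dd 81 0a d0 9c 4d 8c]
query mem[0x12]=0x9c, mem[0x0c]=0x81, mem[0x0e]=0xdd, mem[0x17]=0x43, mem[0x11]=0xd0

MEM[0x12,0x0c,0x0e,0x17,0x11] = 9c 81 dd 43 d0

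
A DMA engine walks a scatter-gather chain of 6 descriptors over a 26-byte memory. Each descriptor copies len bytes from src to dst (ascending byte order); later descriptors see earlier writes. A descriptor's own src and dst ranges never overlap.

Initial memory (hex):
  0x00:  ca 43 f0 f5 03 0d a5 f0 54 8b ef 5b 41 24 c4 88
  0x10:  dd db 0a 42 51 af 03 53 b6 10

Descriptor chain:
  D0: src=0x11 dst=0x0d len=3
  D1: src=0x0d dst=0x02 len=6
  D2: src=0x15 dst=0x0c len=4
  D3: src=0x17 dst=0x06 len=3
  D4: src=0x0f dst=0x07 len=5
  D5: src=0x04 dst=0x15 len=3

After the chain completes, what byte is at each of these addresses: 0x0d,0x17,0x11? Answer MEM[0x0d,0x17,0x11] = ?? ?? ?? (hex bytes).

MEM[0x0d,0x17,0x11] = 03 53 db

D0: mem[0x0d..0x0f] <- [db 0a 42]
D1: mem[0x02..0x07] <- [db 0a 42 dd db 0a]
D2: mem[0x0c..0x0f] <- [af 03 53 b6]
D3: mem[0x06..0x08] <- [53 b6 10]
D4: mem[0x07..0x0b] <- [b6 dd db 0a 42]
D5: mem[0x15..0x17] <- [42 dd 53]
query mem[0x0d]=0x03, mem[0x17]=0x53, mem[0x11]=0xdb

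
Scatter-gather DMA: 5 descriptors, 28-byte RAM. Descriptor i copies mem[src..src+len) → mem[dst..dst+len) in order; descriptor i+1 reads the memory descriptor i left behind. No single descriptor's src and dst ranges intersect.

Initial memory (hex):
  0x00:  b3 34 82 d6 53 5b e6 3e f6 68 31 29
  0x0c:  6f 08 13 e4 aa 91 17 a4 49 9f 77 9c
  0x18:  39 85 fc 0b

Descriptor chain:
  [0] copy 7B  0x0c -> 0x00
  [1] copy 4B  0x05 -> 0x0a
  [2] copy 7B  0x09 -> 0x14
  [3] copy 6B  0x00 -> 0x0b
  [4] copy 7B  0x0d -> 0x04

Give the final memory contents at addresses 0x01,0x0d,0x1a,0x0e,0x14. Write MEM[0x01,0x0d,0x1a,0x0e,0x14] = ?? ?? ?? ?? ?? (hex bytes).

MEM[0x01,0x0d,0x1a,0x0e,0x14] = 08 13 e4 e4 68

D0: mem[0x00..0x06] <- [6f 08 13 e4 aa 91 17]
D1: mem[0x0a..0x0d] <- [91 17 3e f6]
D2: mem[0x14..0x1a] <- [68 91 17 3e f6 13 e4]
D3: mem[0x0b..0x10] <- [6f 08 13 e4 aa 91]
D4: mem[0x04..0x0a] <- [13 e4 aa 91 91 17 a4]
query mem[0x01]=0x08, mem[0x0d]=0x13, mem[0x1a]=0xe4, mem[0x0e]=0xe4, mem[0x14]=0x68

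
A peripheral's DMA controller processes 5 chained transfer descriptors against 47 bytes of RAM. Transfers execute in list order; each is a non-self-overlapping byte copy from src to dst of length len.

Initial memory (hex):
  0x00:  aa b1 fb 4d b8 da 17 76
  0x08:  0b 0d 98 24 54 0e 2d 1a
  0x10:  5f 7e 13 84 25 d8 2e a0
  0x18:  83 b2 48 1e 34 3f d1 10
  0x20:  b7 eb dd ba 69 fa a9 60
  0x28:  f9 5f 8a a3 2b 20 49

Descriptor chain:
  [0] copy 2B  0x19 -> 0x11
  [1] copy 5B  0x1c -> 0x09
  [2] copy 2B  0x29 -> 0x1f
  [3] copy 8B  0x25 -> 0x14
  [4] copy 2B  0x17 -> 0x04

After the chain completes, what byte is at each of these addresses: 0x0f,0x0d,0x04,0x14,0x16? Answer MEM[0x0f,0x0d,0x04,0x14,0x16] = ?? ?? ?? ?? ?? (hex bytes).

#0 dst[0x11+2] := {0xb2,0x48}
#1 dst[0x09+5] := {0x34,0x3f,0xd1,0x10,0xb7}
#2 dst[0x1f+2] := {0x5f,0x8a}
#3 dst[0x14+8] := {0xfa,0xa9,0x60,0xf9,0x5f,0x8a,0xa3,0x2b}
#4 dst[0x04+2] := {0xf9,0x5f}
query mem[0x0f]=0x1a, mem[0x0d]=0xb7, mem[0x04]=0xf9, mem[0x14]=0xfa, mem[0x16]=0x60

MEM[0x0f,0x0d,0x04,0x14,0x16] = 1a b7 f9 fa 60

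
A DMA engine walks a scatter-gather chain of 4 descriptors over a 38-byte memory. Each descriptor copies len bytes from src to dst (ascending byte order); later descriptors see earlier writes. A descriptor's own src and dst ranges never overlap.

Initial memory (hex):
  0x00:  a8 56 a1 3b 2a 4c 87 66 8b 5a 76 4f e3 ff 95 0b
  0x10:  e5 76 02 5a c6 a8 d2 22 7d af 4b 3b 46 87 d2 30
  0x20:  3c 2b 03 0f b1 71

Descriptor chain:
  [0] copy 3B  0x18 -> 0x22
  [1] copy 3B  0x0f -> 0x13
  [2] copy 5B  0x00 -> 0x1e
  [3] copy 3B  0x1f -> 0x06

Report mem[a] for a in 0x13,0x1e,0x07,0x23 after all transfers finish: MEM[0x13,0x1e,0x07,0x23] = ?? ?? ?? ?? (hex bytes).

MEM[0x13,0x1e,0x07,0x23] = 0b a8 a1 af

#0 dst[0x22+3] := {0x7d,0xaf,0x4b}
#1 dst[0x13+3] := {0x0b,0xe5,0x76}
#2 dst[0x1e+5] := {0xa8,0x56,0xa1,0x3b,0x2a}
#3 dst[0x06+3] := {0x56,0xa1,0x3b}
query mem[0x13]=0x0b, mem[0x1e]=0xa8, mem[0x07]=0xa1, mem[0x23]=0xaf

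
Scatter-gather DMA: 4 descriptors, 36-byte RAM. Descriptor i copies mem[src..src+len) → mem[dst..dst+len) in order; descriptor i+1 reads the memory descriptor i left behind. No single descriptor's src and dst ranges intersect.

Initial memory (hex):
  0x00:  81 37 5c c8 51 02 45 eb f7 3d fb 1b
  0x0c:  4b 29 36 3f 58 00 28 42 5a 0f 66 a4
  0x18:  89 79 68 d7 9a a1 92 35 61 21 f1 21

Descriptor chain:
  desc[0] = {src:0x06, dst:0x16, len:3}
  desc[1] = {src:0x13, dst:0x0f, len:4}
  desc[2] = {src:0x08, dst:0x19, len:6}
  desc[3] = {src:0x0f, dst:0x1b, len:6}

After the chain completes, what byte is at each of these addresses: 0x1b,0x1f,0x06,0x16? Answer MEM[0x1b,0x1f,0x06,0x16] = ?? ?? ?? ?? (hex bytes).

  after D0: wrote 3B at 0x16 = 45ebf7
  after D1: wrote 4B at 0x0f = 425a0f45
  after D2: wrote 6B at 0x19 = f73dfb1b4b29
  after D3: wrote 6B at 0x1b = 425a0f45425a
query mem[0x1b]=0x42, mem[0x1f]=0x42, mem[0x06]=0x45, mem[0x16]=0x45

MEM[0x1b,0x1f,0x06,0x16] = 42 42 45 45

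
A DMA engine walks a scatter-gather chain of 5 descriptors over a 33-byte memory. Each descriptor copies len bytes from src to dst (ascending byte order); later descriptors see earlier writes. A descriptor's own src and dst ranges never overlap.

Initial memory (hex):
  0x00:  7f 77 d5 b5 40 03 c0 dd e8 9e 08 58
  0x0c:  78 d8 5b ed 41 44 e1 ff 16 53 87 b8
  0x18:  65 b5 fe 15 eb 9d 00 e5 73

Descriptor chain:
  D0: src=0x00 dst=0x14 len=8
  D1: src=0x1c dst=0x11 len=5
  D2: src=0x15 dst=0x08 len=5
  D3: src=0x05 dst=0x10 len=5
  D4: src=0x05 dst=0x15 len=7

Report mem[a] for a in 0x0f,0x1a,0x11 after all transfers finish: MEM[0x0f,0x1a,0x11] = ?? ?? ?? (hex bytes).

D0: mem[0x14..0x1b] <- [7f 77 d5 b5 40 03 c0 dd]
D1: mem[0x11..0x15] <- [eb 9d 00 e5 73]
D2: mem[0x08..0x0c] <- [73 d5 b5 40 03]
D3: mem[0x10..0x14] <- [03 c0 dd 73 d5]
D4: mem[0x15..0x1b] <- [03 c0 dd 73 d5 b5 40]
query mem[0x0f]=0xed, mem[0x1a]=0xb5, mem[0x11]=0xc0

MEM[0x0f,0x1a,0x11] = ed b5 c0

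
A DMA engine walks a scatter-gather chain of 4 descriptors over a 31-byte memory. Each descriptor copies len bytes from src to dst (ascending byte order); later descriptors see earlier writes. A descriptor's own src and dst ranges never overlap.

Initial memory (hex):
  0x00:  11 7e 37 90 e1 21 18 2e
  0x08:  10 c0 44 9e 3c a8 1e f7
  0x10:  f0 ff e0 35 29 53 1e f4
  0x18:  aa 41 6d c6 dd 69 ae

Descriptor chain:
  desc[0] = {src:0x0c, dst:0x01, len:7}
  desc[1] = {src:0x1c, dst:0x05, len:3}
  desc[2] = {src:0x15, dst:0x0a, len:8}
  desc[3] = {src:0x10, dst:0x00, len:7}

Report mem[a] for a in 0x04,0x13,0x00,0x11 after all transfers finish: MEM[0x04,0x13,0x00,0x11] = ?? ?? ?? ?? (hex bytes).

MEM[0x04,0x13,0x00,0x11] = 29 35 c6 dd

#0 dst[0x01+7] := {0x3c,0xa8,0x1e,0xf7,0xf0,0xff,0xe0}
#1 dst[0x05+3] := {0xdd,0x69,0xae}
#2 dst[0x0a+8] := {0x53,0x1e,0xf4,0xaa,0x41,0x6d,0xc6,0xdd}
#3 dst[0x00+7] := {0xc6,0xdd,0xe0,0x35,0x29,0x53,0x1e}
query mem[0x04]=0x29, mem[0x13]=0x35, mem[0x00]=0xc6, mem[0x11]=0xdd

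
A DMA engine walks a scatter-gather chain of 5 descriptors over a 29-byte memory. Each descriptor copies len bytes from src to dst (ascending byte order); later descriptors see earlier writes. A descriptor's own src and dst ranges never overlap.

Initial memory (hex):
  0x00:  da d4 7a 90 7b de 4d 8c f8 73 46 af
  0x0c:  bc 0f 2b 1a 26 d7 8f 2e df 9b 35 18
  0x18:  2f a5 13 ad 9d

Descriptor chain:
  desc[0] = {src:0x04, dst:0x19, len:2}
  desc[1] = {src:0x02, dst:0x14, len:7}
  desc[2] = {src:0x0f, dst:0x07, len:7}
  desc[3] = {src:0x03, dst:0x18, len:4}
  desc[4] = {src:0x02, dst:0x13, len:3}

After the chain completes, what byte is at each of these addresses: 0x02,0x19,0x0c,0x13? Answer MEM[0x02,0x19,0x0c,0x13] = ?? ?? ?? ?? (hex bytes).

MEM[0x02,0x19,0x0c,0x13] = 7a 7b 7a 7a

[0] 0x04->0x19 len=2 : 7b de
[1] 0x02->0x14 len=7 : 7a 90 7b de 4d 8c f8
[2] 0x0f->0x07 len=7 : 1a 26 d7 8f 2e 7a 90
[3] 0x03->0x18 len=4 : 90 7b de 4d
[4] 0x02->0x13 len=3 : 7a 90 7b
query mem[0x02]=0x7a, mem[0x19]=0x7b, mem[0x0c]=0x7a, mem[0x13]=0x7a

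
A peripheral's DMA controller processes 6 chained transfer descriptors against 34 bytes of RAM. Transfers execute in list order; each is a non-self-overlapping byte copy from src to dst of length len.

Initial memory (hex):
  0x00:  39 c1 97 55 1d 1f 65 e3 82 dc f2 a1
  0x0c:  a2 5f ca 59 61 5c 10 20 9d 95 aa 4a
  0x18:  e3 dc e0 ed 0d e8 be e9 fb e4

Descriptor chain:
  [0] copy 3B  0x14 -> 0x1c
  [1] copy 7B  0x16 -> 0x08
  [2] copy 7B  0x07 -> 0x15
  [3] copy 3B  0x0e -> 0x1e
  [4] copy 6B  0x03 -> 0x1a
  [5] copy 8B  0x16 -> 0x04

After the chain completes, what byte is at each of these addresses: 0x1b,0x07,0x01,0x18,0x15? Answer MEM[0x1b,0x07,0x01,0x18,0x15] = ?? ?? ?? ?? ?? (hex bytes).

MEM[0x1b,0x07,0x01,0x18,0x15] = 1d dc c1 e3 e3

#0 dst[0x1c+3] := {0x9d,0x95,0xaa}
#1 dst[0x08+7] := {0xaa,0x4a,0xe3,0xdc,0xe0,0xed,0x9d}
#2 dst[0x15+7] := {0xe3,0xaa,0x4a,0xe3,0xdc,0xe0,0xed}
#3 dst[0x1e+3] := {0x9d,0x59,0x61}
#4 dst[0x1a+6] := {0x55,0x1d,0x1f,0x65,0xe3,0xaa}
#5 dst[0x04+8] := {0xaa,0x4a,0xe3,0xdc,0x55,0x1d,0x1f,0x65}
query mem[0x1b]=0x1d, mem[0x07]=0xdc, mem[0x01]=0xc1, mem[0x18]=0xe3, mem[0x15]=0xe3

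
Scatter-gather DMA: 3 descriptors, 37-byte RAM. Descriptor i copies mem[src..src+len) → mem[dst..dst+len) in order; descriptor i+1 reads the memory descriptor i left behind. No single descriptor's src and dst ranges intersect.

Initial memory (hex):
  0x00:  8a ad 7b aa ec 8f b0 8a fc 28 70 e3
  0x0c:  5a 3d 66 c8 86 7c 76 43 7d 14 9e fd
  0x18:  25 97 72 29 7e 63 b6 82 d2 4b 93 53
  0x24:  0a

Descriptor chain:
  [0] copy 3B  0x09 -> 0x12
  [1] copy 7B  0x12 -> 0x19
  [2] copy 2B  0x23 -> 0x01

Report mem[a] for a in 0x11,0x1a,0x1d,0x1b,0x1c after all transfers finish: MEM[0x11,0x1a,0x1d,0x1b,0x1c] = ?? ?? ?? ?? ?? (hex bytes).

  after D0: wrote 3B at 0x12 = 2870e3
  after D1: wrote 7B at 0x19 = 2870e3149efd25
  after D2: wrote 2B at 0x01 = 530a
query mem[0x11]=0x7c, mem[0x1a]=0x70, mem[0x1d]=0x9e, mem[0x1b]=0xe3, mem[0x1c]=0x14

MEM[0x11,0x1a,0x1d,0x1b,0x1c] = 7c 70 9e e3 14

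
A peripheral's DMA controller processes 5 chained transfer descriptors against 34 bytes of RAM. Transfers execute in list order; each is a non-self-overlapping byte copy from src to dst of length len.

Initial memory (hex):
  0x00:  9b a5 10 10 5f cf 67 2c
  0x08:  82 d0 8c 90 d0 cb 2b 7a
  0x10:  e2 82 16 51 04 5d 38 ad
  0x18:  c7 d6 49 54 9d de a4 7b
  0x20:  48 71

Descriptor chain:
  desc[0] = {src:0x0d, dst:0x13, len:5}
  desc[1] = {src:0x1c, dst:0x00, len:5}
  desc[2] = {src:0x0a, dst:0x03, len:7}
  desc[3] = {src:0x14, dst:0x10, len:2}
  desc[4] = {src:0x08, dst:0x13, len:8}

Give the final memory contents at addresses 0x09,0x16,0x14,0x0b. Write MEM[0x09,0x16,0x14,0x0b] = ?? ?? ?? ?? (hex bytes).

MEM[0x09,0x16,0x14,0x0b] = e2 90 e2 90

  after D0: wrote 5B at 0x13 = cb2b7ae282
  after D1: wrote 5B at 0x00 = 9ddea47b48
  after D2: wrote 7B at 0x03 = 8c90d0cb2b7ae2
  after D3: wrote 2B at 0x10 = 2b7a
  after D4: wrote 8B at 0x13 = 7ae28c90d0cb2b7a
query mem[0x09]=0xe2, mem[0x16]=0x90, mem[0x14]=0xe2, mem[0x0b]=0x90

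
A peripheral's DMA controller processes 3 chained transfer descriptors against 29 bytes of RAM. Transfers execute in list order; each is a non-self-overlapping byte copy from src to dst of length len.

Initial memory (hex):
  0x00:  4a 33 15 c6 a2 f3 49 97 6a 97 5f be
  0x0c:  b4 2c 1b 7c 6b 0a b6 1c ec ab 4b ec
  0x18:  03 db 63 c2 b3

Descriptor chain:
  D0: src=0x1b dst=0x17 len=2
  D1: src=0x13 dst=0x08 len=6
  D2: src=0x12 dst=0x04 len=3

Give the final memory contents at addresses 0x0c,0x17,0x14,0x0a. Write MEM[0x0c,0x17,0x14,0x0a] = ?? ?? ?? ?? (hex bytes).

MEM[0x0c,0x17,0x14,0x0a] = c2 c2 ec ab

#0 dst[0x17+2] := {0xc2,0xb3}
#1 dst[0x08+6] := {0x1c,0xec,0xab,0x4b,0xc2,0xb3}
#2 dst[0x04+3] := {0xb6,0x1c,0xec}
query mem[0x0c]=0xc2, mem[0x17]=0xc2, mem[0x14]=0xec, mem[0x0a]=0xab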